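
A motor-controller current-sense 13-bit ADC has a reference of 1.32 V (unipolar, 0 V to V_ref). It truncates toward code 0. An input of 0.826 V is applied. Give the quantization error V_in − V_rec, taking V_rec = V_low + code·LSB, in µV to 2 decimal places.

LSB = 1.32/2^13 = 161.13 µV.
(0.826 − 0)/0.000161133 = 5126.2061; ⌊·⌋ gives code 5126.
Code 5126 maps back to 0 + 5126×0.000161133 V = 0.8259668 V.
Error = 0.826 − 0.8259668 = 3.32031e-05 V = 33.20 µV.

33.20 µV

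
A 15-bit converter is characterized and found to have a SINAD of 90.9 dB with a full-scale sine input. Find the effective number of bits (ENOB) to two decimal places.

ENOB = (SINAD − 1.76) / 6.02 = (90.9 − 1.76)/6.02 = 14.807.

14.81 bits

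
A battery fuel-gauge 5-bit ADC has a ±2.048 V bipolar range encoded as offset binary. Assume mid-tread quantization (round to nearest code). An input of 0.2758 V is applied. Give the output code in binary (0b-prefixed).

code 0b10010 (decimal 18)

With 32 levels over 4.096 V, one step is 128.000 mV.
(V_in − V_low)/LSB = (0.2758 − (−2.048)) / 0.128 = 18.155.
round(18.155) = 18.
In binary (0b-prefixed): 0b10010.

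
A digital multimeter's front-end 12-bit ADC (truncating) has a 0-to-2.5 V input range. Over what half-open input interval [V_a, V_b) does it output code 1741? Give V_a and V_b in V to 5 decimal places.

[1.06262 V, 1.06323 V)

LSB = 2.5/2^12 = 0.610 mV.
V_a = V_low + 1741·LSB = 1.06262 V; V_b = V_low + 1742·LSB = 1.06323 V.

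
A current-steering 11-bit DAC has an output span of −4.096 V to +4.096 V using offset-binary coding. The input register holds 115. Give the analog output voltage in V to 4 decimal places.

-3.6360 V

LSB = 8.192 V / 2^11 = 4.000 mV.
V_out = (−4.096) + 115 × 0.004 V = -3.636 V.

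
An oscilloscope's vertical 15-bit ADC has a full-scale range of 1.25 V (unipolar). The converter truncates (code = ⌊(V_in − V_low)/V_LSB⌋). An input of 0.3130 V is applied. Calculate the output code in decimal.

code 8205

Full-scale span = 1.25 V; LSB = 1.25/2^15 = 38.15 µV.
(V_in − V_low)/LSB = (0.3130 − 0) / 3.8147e-05 = 8205.107.
⌊·⌋(8205.107) = 8205.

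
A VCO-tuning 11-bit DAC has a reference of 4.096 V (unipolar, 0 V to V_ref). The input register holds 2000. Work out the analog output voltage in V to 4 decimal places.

LSB = 4.096 V / 2^11 = 2.000 mV.
V_out = 0 + 2000 × 0.002 V = 4 V.

4.0000 V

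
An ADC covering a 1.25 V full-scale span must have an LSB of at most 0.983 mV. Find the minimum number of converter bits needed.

Number of steps required ≥ 1.25 V / 0.983 mV = 1271.62.
Need 2^N ≥ 1271.62; 2^10 = 1024, 2^11 = 2048.
Minimum N = 11.

11 bits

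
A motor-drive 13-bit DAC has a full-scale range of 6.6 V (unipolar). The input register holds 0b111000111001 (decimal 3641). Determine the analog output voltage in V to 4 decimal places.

2.9334 V

LSB = 6.6 V / 2^13 = 0.806 mV.
Code 0b111000111001 = 3641 decimal.
V_out = 0 + 3641 × 0.000805664 V = 2.93342 V.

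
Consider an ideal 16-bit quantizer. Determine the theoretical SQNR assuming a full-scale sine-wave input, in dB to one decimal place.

98.1 dB

SNR ≈ 6.02·N + 1.76 dB = 6.02·16 + 1.76 = 98.08 dB.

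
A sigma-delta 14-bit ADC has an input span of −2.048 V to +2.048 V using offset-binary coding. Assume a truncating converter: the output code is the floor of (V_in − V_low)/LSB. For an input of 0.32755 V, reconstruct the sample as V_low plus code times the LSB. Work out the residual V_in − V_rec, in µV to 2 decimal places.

50.00 µV

Step size: 4.096 V ÷ 2^14 = 250.00 µV.
(V_in − V_low)/LSB = (0.32755 − (−2.048))/0.00025 = 9502.2000 → code 9502 (floor).
Reconstructed: 0.3275 V.
Difference: 5e-05 V → 50.00 µV.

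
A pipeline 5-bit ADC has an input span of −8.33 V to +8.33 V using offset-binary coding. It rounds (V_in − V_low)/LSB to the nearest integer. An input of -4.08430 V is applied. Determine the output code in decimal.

code 8

With 32 levels over 16.66 V, one step is 0.5206 V.
Input sits at 8.155 steps above V_low.
round(8.155) = 8.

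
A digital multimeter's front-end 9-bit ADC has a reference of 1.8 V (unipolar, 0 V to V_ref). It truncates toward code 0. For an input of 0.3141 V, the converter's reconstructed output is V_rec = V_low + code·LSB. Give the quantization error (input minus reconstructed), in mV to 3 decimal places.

1.209 mV

LSB = 1.8/2^9 = 3.516 mV.
(V_in − V_low)/LSB = (0.3141 − 0)/0.00351563 = 89.3440 → code 89 (floor).
Reconstructed: 0.31289062 V.
Difference: 0.00120937 V → 1.209 mV.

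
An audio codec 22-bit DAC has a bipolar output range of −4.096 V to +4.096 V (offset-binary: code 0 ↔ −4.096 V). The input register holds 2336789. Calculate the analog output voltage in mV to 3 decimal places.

LSB = 8.192 V / 2^22 = 1.95 µV.
V_out = (−4.096) + 2336789 × 1.95313e-06 V = 0.468041 V.
= 468.041 mV.

468.041 mV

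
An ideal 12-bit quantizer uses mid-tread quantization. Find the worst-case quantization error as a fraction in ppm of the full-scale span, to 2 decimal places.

122.07 ppm

Rounding → worst-case error = ½ LSB = V_FS/2^13, so 1e+06/8192 = 122.07 ppm of full scale.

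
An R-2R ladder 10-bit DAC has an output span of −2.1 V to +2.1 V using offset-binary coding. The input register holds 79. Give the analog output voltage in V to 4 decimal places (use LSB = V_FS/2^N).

-1.7760 V

LSB = 4.2 V / 2^10 = 4.102 mV.
V_out = (−2.1) + 79 × 0.00410156 V = -1.77598 V.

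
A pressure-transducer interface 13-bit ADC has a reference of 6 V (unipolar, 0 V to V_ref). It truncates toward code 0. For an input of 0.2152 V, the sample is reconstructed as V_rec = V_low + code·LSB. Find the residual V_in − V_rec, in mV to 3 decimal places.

0.600 mV

Step size: 6 V ÷ 2^13 = 0.732 mV.
(V_in − V_low)/LSB = (0.2152 − 0)/0.000732422 = 293.8197 → code 293 (floor).
V_rec = 0 + 293·0.000732422 = 0.21459961 V.
Difference: 0.000600391 V → 0.600 mV.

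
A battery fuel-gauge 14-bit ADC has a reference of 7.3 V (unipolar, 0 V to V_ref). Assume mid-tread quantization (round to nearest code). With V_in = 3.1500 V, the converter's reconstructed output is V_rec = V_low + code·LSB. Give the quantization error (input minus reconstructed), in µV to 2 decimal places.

Step size: 7.3 V ÷ 2^14 = 445.56 µV.
(V_in − V_low)/LSB = (3.1500 − 0)/0.000445557 = 7069.8082 → code 7070 (round).
V_rec = 0 + 7070·0.000445557 = 3.1500854 V.
Error = 3.1500 − 3.1500854 = -8.54492e-05 V = -85.45 µV.

-85.45 µV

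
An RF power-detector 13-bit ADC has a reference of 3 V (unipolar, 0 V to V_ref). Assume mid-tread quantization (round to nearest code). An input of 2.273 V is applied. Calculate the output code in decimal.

code 6207

Full-scale span = 3 V; LSB = 3/2^13 = 366.21 µV.
(2.273 − 0) / 0.000366211 = 6206.805 LSBs.
Round → code 6207.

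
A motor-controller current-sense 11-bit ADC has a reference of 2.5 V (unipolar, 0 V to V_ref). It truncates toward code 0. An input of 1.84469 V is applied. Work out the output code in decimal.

Full-scale span = 2.5 V; LSB = 2.5/2^11 = 1.221 mV.
(V_in − V_low)/LSB = (1.84469 − 0) / 0.0012207 = 1511.170.
So the output code is 1511.

code 1511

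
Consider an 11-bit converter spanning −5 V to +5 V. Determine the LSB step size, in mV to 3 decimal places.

Full-scale span = 10 V.
LSB = 10 / 2^11 = 10 / 2048 = 0.00488281 V = 4.883 mV.

4.883 mV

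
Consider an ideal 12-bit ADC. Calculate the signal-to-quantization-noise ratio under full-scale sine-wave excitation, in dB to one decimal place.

74.0 dB

SNR ≈ 6.02·N + 1.76 dB = 6.02·12 + 1.76 = 74.00 dB.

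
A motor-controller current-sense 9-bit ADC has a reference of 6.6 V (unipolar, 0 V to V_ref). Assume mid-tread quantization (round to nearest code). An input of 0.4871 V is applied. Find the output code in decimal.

LSB = 6.6 V / 512 = 12.891 mV.
(0.4871 − 0) / 0.0128906 = 37.787 LSBs.
round(37.787) = 38.

code 38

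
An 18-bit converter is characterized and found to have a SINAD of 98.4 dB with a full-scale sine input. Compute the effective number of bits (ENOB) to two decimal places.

ENOB = (SINAD − 1.76) / 6.02 = (98.4 − 1.76)/6.02 = 16.053.

16.05 bits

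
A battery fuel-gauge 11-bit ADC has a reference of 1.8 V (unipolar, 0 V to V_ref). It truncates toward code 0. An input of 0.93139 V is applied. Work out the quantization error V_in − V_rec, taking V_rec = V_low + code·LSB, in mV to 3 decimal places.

0.628 mV

Step size: 1.8 V ÷ 2^11 = 0.879 mV.
(0.93139 − 0)/0.000878906 = 1059.7148; ⌊·⌋ gives code 1059.
Code 1059 maps back to 0 + 1059×0.000878906 V = 0.93076172 V.
Difference: 0.000628281 V → 0.628 mV.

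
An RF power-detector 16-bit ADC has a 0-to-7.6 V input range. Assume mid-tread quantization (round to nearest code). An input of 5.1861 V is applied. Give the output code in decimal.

With 65536 levels over 7.6 V, one step is 115.97 µV.
(5.1861 − 0) / 0.000115967 = 44720.559 LSBs.
So the output code is 44721.

code 44721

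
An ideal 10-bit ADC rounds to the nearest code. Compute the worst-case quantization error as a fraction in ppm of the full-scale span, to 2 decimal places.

Rounding → worst-case error = ½ LSB = V_FS/2^11, so 1e+06/2048 = 488.281 ppm of full scale.

488.28 ppm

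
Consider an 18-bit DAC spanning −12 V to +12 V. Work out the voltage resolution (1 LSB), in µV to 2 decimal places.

Full-scale span = 24 V.
LSB = 24 / 2^18 = 24 / 262144 = 9.15527e-05 V = 91.55 µV.

91.55 µV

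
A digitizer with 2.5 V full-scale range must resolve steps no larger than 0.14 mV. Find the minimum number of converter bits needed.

15 bits

Number of steps required ≥ 2.5 V / 0.14 mV = 17857.14.
Need 2^N ≥ 17857.14; 2^14 = 16384, 2^15 = 32768.
Minimum N = 15.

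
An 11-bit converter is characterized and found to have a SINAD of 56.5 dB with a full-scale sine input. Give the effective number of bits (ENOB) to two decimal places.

ENOB = (SINAD − 1.76) / 6.02 = (56.5 − 1.76)/6.02 = 9.093.

9.09 bits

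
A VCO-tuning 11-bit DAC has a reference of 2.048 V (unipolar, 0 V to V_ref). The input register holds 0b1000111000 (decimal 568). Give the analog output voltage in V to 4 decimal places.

LSB = 2.048 V / 2^11 = 1.000 mV.
Code 0b1000111000 = 568 decimal.
V_out = 0 + 568 × 0.001 V = 0.568 V.

0.5680 V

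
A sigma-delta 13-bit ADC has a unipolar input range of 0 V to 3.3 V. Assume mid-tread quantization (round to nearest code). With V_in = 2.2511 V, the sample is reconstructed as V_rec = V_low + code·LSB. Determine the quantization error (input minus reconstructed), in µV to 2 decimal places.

LSB = 3.3/2^13 = 402.83 µV.
Scaled input = 5588.1852 LSBs, so code = 5588.
V_rec = 0 + 5588·0.000402832 = 2.2510254 V.
Difference: 7.46094e-05 V → 74.61 µV.

74.61 µV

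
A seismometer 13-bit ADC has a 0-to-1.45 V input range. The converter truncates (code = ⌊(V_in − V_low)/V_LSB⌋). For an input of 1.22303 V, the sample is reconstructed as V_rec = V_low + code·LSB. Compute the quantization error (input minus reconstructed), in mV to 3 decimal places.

0.124 mV

One LSB is 1.45 V / 8192 = 177.00 µV.
(V_in − V_low)/LSB = (1.22303 − 0)/0.000177002 = 6909.6978 → code 6909 (floor).
Code 6909 maps back to 0 + 6909×0.000177002 V = 1.2229065 V.
Error = 1.22303 − 1.2229065 = 0.000123506 V = 0.124 mV.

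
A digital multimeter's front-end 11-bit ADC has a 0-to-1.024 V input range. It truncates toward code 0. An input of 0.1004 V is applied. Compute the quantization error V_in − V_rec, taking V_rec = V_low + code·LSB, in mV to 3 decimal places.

One LSB is 1.024 V / 2048 = 0.500 mV.
Scaled input = 200.8000 LSBs, so code = 200.
Reconstructed: 0.1 V.
V_in − V_rec = 0.0004 V = 0.400 mV.

0.400 mV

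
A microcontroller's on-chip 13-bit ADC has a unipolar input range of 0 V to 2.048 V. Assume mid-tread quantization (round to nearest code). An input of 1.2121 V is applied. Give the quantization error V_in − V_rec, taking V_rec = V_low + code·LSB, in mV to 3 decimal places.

0.100 mV

LSB = 2.048/2^13 = 250.00 µV.
Scaled input = 4848.4000 LSBs, so code = 4848.
Code 4848 maps back to 0 + 4848×0.00025 V = 1.212 V.
Error = 1.2121 − 1.212 = 0.0001 V = 0.100 mV.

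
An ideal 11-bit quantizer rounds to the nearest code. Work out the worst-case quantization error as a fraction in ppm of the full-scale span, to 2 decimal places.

Rounding → worst-case error = ½ LSB = V_FS/2^12, so 1e+06/4096 = 244.141 ppm of full scale.

244.14 ppm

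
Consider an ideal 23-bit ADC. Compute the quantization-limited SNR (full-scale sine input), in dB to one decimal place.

140.2 dB

SNR ≈ 6.02·N + 1.76 dB = 6.02·23 + 1.76 = 140.22 dB.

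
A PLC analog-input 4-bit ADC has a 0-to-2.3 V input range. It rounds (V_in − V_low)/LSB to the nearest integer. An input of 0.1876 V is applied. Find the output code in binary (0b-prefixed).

code 0b1 (decimal 1)

Full-scale span = 2.3 V; LSB = 2.3/2^4 = 143.750 mV.
(V_in − V_low)/LSB = (0.1876 − 0) / 0.14375 = 1.305.
Round → code 1.
In binary (0b-prefixed): 0b1.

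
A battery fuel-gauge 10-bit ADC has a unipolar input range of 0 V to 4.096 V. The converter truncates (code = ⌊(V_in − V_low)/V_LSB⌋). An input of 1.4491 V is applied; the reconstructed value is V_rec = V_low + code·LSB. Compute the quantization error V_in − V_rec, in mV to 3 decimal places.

1.100 mV

Step size: 4.096 V ÷ 2^10 = 4.000 mV.
Scaled input = 362.2750 LSBs, so code = 362.
Code 362 maps back to 0 + 362×0.004 V = 1.448 V.
Difference: 0.0011 V → 1.100 mV.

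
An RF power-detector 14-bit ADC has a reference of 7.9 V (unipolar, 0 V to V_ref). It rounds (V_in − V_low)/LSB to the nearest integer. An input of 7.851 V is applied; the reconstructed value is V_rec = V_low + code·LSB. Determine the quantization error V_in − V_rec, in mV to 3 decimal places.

0.182 mV

LSB = 7.9/2^14 = 482.18 µV.
Scaled input = 16282.3777 LSBs, so code = 16282.
V_rec = 0 + 16282·0.000482178 = 7.8508179 V.
V_in − V_rec = 0.000182129 V = 0.182 mV.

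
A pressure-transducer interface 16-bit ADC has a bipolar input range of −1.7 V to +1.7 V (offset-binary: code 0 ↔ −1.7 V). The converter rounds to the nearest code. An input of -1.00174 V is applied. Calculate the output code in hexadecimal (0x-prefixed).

LSB = 3.4 V / 65536 = 51.88 µV.
(-1.00174 − (−1.7)) / 5.18799e-05 = 13459.167 LSBs.
round(13459.167) = 13459.
In hexadecimal (0x-prefixed): 0x3493.

code 0x3493 (decimal 13459)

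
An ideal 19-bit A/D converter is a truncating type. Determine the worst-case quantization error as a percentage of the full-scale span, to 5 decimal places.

0.00019 %

Truncating → worst-case error = 1 LSB = V_FS/2^19, so 100/524288 = 0.000190735 % of full scale.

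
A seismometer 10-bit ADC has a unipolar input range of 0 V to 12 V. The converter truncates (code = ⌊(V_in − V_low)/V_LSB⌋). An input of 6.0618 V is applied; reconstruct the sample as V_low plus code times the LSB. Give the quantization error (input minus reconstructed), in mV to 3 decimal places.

LSB = 12/2^10 = 11.719 mV.
Scaled input = 517.2736 LSBs, so code = 517.
Reconstructed: 6.0585938 V.
V_in − V_rec = 0.00320625 V = 3.206 mV.

3.206 mV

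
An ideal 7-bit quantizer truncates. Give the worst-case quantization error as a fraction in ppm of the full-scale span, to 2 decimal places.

Truncating → worst-case error = 1 LSB = V_FS/2^7, so 1e+06/128 = 7812.5 ppm of full scale.

7812.50 ppm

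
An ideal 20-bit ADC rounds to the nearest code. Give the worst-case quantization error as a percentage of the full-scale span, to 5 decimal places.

0.00005 %

Rounding → worst-case error = ½ LSB = V_FS/2^21, so 100/2097152 = 4.76837e-05 % of full scale.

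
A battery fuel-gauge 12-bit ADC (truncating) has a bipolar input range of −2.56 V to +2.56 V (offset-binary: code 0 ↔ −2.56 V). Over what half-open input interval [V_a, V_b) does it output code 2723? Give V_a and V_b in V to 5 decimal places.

[0.84375 V, 0.84500 V)

LSB = 5.12/2^12 = 1.250 mV.
V_a = V_low + 2723·LSB = 0.84375 V; V_b = V_low + 2724·LSB = 0.845 V.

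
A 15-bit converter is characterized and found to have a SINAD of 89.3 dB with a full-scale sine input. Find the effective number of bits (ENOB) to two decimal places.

14.54 bits

ENOB = (SINAD − 1.76) / 6.02 = (89.3 − 1.76)/6.02 = 14.542.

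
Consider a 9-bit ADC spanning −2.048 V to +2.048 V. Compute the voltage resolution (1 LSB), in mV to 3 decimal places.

Full-scale span = 4.096 V.
LSB = 4.096 / 2^9 = 4.096 / 512 = 0.008 V = 8.000 mV.

8.000 mV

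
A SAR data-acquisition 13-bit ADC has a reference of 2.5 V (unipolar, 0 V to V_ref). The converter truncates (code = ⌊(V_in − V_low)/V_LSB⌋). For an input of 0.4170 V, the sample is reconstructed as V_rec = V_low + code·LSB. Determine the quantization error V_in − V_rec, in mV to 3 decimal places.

Step size: 2.5 V ÷ 2^13 = 305.18 µV.
(V_in − V_low)/LSB = (0.4170 − 0)/0.000305176 = 1366.4256 → code 1366 (floor).
V_rec = 0 + 1366·0.000305176 = 0.41687012 V.
V_in − V_rec = 0.000129883 V = 0.130 mV.

0.130 mV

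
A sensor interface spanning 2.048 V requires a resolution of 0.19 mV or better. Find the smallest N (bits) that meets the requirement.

14 bits

Number of steps required ≥ 2.048 V / 0.19 mV = 10778.95.
Need 2^N ≥ 10778.95; 2^13 = 8192, 2^14 = 16384.
Minimum N = 14.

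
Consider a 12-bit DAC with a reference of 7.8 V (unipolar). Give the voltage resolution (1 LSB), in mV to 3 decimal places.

Full-scale span = 7.8 V.
LSB = 7.8 / 2^12 = 7.8 / 4096 = 0.0019043 V = 1.904 mV.

1.904 mV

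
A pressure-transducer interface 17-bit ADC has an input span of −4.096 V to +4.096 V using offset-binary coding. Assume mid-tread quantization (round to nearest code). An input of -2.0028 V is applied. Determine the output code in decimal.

With 131072 levels over 8.192 V, one step is 62.50 µV.
(-2.0028 − (−4.096)) / 6.25e-05 = 33491.200 LSBs.
round(33491.200) = 33491.

code 33491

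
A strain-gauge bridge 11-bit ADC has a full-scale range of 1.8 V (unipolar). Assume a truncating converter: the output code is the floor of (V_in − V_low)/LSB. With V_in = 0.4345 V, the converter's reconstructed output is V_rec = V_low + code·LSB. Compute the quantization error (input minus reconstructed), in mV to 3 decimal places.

One LSB is 1.8 V / 2048 = 0.879 mV.
(0.4345 − 0)/0.000878906 = 494.3644; ⌊·⌋ gives code 494.
V_rec = 0 + 494·0.000878906 = 0.43417969 V.
Error = 0.4345 − 0.43417969 = 0.000320313 V = 0.320 mV.

0.320 mV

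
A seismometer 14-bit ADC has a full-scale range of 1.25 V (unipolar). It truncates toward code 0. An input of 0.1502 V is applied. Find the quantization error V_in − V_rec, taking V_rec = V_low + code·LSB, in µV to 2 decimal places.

53.52 µV

LSB = 1.25/2^14 = 76.29 µV.
Scaled input = 1968.7014 LSBs, so code = 1968.
V_rec = 0 + 1968·7.62939e-05 = 0.15014648 V.
Difference: 5.35156e-05 V → 53.52 µV.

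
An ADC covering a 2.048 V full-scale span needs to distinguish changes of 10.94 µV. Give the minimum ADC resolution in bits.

Number of steps required ≥ 2.048 V / 10.94 µV = 187202.93.
Need 2^N ≥ 187202.93; 2^17 = 131072, 2^18 = 262144.
Minimum N = 18.

18 bits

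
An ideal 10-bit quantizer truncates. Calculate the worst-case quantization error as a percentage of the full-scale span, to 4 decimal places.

0.0977 %

Truncating → worst-case error = 1 LSB = V_FS/2^10, so 100/1024 = 0.0976562 % of full scale.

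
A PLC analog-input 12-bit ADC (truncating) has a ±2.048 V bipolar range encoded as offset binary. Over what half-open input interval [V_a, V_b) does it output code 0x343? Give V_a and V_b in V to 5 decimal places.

[-1.21300 V, -1.21200 V)

LSB = 4.096/2^12 = 1.000 mV.
Code 0x343 = 835 decimal.
V_a = V_low + 835·LSB = -1.213 V; V_b = V_low + 836·LSB = -1.212 V.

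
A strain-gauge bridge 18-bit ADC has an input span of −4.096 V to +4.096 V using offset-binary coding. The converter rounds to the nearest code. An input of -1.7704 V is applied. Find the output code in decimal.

LSB = 8.192 V / 262144 = 31.25 µV.
Input sits at 74419.200 steps above V_low.
round(74419.200) = 74419.

code 74419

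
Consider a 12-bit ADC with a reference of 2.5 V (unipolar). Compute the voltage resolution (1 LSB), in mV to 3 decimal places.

Full-scale span = 2.5 V.
LSB = 2.5 / 2^12 = 2.5 / 4096 = 0.000610352 V = 0.610 mV.

0.610 mV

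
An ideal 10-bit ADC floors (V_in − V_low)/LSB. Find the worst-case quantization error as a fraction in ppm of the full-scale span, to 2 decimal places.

Truncating → worst-case error = 1 LSB = V_FS/2^10, so 1e+06/1024 = 976.562 ppm of full scale.

976.56 ppm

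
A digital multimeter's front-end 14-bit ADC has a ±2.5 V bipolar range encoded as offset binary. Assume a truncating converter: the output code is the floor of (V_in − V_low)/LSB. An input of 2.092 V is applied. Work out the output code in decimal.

LSB = 5 V / 16384 = 305.18 µV.
Input sits at 15047.066 steps above V_low.
⌊·⌋(15047.066) = 15047.

code 15047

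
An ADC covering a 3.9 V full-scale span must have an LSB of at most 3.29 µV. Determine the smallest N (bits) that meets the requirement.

21 bits

Number of steps required ≥ 3.9 V / 3.29 µV = 1185410.33.
Need 2^N ≥ 1185410.33; 2^20 = 1048576, 2^21 = 2097152.
Minimum N = 21.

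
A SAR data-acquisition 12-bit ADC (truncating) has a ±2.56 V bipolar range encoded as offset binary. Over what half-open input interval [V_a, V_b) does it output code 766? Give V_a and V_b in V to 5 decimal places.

[-1.60250 V, -1.60125 V)

LSB = 5.12/2^12 = 1.250 mV.
V_a = V_low + 766·LSB = -1.6025 V; V_b = V_low + 767·LSB = -1.60125 V.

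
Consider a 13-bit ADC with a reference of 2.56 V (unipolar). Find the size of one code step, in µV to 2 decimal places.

Full-scale span = 2.56 V.
LSB = 2.56 / 2^13 = 2.56 / 8192 = 0.0003125 V = 312.50 µV.

312.50 µV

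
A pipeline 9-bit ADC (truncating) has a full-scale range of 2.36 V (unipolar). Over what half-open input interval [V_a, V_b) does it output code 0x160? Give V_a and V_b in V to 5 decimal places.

LSB = 2.36/2^9 = 4.609 mV.
Code 0x160 = 352 decimal.
V_a = V_low + 352·LSB = 1.6225 V; V_b = V_low + 353·LSB = 1.62711 V.

[1.62250 V, 1.62711 V)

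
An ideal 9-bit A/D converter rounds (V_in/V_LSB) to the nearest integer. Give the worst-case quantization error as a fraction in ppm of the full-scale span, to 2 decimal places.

976.56 ppm

Rounding → worst-case error = ½ LSB = V_FS/2^10, so 1e+06/1024 = 976.562 ppm of full scale.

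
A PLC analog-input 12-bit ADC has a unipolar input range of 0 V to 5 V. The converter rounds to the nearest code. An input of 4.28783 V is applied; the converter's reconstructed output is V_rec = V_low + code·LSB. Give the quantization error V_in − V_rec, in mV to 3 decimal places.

-0.500 mV

Step size: 5 V ÷ 2^12 = 1.221 mV.
(4.28783 − 0)/0.0012207 = 3512.5903; round gives code 3513.
V_rec = 0 + 3513·0.0012207 = 4.2883301 V.
V_in − V_rec = -0.000500078 V = -0.500 mV.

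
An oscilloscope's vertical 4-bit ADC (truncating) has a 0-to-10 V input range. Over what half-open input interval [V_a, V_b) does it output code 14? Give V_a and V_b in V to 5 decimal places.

LSB = 10/2^4 = 0.6250 V.
V_a = V_low + 14·LSB = 8.75 V; V_b = V_low + 15·LSB = 9.375 V.

[8.75000 V, 9.37500 V)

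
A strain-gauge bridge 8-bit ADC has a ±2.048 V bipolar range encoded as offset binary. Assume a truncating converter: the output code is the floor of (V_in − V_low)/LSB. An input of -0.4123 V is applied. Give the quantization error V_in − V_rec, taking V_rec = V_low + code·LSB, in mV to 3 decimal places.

LSB = 4.096/2^8 = 16.000 mV.
(V_in − V_low)/LSB = (-0.4123 − (−2.048))/0.016 = 102.2313 → code 102 (floor).
Code 102 maps back to (−2.048) + 102×0.016 V = -0.416 V.
V_in − V_rec = 0.0037 V = 3.700 mV.

3.700 mV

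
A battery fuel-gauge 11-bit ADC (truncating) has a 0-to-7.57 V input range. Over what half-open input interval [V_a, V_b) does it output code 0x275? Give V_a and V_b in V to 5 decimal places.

[2.32497 V, 2.32866 V)

LSB = 7.57/2^11 = 3.696 mV.
Code 0x275 = 629 decimal.
V_a = V_low + 629·LSB = 2.32497 V; V_b = V_low + 630·LSB = 2.32866 V.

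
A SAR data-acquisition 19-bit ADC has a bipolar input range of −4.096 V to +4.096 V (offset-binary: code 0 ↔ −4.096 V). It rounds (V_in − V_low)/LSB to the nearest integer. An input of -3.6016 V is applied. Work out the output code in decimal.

With 524288 levels over 8.192 V, one step is 15.62 µV.
Input sits at 31641.600 steps above V_low.
So the output code is 31642.

code 31642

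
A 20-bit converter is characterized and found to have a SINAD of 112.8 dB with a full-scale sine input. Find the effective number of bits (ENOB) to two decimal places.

ENOB = (SINAD − 1.76) / 6.02 = (112.8 − 1.76)/6.02 = 18.445.

18.45 bits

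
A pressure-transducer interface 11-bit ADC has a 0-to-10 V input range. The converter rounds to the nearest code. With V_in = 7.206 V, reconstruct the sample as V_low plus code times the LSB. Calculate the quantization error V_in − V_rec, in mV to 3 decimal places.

One LSB is 10 V / 2048 = 4.883 mV.
(V_in − V_low)/LSB = (7.206 − 0)/0.00488281 = 1475.7888 → code 1476 (round).
Reconstructed: 7.2070312 V.
V_in − V_rec = -0.00103125 V = -1.031 mV.

-1.031 mV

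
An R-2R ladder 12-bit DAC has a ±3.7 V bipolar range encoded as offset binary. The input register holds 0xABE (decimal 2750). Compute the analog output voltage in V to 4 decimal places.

LSB = 7.4 V / 2^12 = 1.807 mV.
Code 0xABE = 2750 decimal.
V_out = (−3.7) + 2750 × 0.00180664 V = 1.26826 V.

1.2683 V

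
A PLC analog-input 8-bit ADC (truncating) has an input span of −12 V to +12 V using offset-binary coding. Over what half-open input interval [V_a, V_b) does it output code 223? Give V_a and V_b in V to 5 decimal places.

[8.90625 V, 9.00000 V)

LSB = 24/2^8 = 93.750 mV.
V_a = V_low + 223·LSB = 8.90625 V; V_b = V_low + 224·LSB = 9 V.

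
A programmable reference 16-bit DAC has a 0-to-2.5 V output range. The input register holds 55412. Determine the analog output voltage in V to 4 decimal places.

LSB = 2.5 V / 2^16 = 38.15 µV.
V_out = 0 + 55412 × 3.8147e-05 V = 2.1138 V.

2.1138 V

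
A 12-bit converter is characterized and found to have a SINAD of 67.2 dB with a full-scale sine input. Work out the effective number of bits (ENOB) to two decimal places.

10.87 bits

ENOB = (SINAD − 1.76) / 6.02 = (67.2 − 1.76)/6.02 = 10.870.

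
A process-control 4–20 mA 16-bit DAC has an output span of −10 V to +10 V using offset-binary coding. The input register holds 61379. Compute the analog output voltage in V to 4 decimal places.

8.7314 V

LSB = 20 V / 2^16 = 305.18 µV.
V_out = (−10) + 61379 × 0.000305176 V = 8.73138 V.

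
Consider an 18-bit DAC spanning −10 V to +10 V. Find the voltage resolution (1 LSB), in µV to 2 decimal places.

76.29 µV

Full-scale span = 20 V.
LSB = 20 / 2^18 = 20 / 262144 = 7.62939e-05 V = 76.29 µV.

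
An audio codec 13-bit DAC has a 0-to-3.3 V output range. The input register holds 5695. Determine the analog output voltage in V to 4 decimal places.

2.2941 V

LSB = 3.3 V / 2^13 = 402.83 µV.
V_out = 0 + 5695 × 0.000402832 V = 2.29413 V.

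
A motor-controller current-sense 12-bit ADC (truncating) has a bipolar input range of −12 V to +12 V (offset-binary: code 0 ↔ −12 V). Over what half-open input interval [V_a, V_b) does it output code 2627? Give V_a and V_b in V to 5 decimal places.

[3.39258 V, 3.39844 V)

LSB = 24/2^12 = 5.859 mV.
V_a = V_low + 2627·LSB = 3.39258 V; V_b = V_low + 2628·LSB = 3.39844 V.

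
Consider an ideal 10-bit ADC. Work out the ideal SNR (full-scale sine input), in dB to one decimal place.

62.0 dB

SNR ≈ 6.02·N + 1.76 dB = 6.02·10 + 1.76 = 61.96 dB.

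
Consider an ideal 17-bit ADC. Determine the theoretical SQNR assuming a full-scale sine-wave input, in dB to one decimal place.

SNR ≈ 6.02·N + 1.76 dB = 6.02·17 + 1.76 = 104.10 dB.

104.1 dB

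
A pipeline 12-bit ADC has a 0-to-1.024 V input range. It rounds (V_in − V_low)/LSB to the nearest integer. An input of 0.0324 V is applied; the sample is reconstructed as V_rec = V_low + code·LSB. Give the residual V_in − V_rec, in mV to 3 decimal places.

-0.100 mV

One LSB is 1.024 V / 4096 = 250.00 µV.
(V_in − V_low)/LSB = (0.0324 − 0)/0.00025 = 129.6000 → code 130 (round).
V_rec = 0 + 130·0.00025 = 0.0325 V.
V_in − V_rec = -0.0001 V = -0.100 mV.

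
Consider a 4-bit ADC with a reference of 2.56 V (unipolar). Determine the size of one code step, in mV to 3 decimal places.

160.000 mV

Full-scale span = 2.56 V.
LSB = 2.56 / 2^4 = 2.56 / 16 = 0.16 V = 160.000 mV.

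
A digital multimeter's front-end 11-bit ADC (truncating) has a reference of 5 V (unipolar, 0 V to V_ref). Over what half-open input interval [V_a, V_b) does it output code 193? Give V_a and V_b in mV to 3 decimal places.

LSB = 5/2^11 = 2.441 mV.
V_a = V_low + 193·LSB = 0.471191 V; V_b = V_low + 194·LSB = 0.473633 V.

[471.191 mV, 473.633 mV)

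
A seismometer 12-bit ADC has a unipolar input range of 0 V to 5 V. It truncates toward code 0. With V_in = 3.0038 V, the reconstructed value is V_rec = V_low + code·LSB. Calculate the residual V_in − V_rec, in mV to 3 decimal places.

0.870 mV

LSB = 5/2^12 = 1.221 mV.
(V_in − V_low)/LSB = (3.0038 − 0)/0.0012207 = 2460.7130 → code 2460 (floor).
Code 2460 maps back to 0 + 2460×0.0012207 V = 3.0029297 V.
Difference: 0.000870312 V → 0.870 mV.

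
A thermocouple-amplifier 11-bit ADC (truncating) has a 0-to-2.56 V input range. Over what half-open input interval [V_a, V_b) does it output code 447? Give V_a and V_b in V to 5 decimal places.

LSB = 2.56/2^11 = 1.250 mV.
V_a = V_low + 447·LSB = 0.55875 V; V_b = V_low + 448·LSB = 0.56 V.

[0.55875 V, 0.56000 V)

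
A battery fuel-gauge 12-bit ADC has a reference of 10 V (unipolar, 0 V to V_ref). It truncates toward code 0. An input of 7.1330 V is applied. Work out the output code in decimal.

LSB = 10 V / 4096 = 2.441 mV.
(V_in − V_low)/LSB = (7.1330 − 0) / 0.00244141 = 2921.677.
Floor → code 2921.

code 2921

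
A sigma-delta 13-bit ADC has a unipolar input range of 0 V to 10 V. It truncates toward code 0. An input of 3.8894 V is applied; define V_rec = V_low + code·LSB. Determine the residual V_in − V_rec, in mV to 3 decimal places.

0.240 mV

Step size: 10 V ÷ 2^13 = 1.221 mV.
Scaled input = 3186.1965 LSBs, so code = 3186.
Code 3186 maps back to 0 + 3186×0.0012207 V = 3.8891602 V.
V_in − V_rec = 0.000239844 V = 0.240 mV.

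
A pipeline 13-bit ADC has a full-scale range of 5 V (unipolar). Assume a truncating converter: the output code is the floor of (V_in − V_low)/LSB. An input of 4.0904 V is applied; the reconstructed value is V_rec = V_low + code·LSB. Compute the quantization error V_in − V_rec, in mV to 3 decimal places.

0.434 mV

Step size: 5 V ÷ 2^13 = 0.610 mV.
Scaled input = 6701.7114 LSBs, so code = 6701.
Reconstructed: 4.0899658 V.
V_in − V_rec = 0.00043418 V = 0.434 mV.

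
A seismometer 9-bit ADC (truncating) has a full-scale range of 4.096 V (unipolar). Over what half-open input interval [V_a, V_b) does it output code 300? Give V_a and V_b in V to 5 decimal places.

LSB = 4.096/2^9 = 8.000 mV.
V_a = V_low + 300·LSB = 2.4 V; V_b = V_low + 301·LSB = 2.408 V.

[2.40000 V, 2.40800 V)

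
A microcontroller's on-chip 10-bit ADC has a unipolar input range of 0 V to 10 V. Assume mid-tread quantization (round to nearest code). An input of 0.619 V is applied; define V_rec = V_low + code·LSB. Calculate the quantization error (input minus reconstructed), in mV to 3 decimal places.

3.766 mV

One LSB is 10 V / 1024 = 9.766 mV.
Scaled input = 63.3856 LSBs, so code = 63.
Reconstructed: 0.61523438 V.
V_in − V_rec = 0.00376562 V = 3.766 mV.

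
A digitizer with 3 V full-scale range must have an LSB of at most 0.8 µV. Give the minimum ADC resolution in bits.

Number of steps required ≥ 3 V / 0.8 µV = 3750000.00.
Need 2^N ≥ 3750000.00; 2^21 = 2097152, 2^22 = 4194304.
Minimum N = 22.

22 bits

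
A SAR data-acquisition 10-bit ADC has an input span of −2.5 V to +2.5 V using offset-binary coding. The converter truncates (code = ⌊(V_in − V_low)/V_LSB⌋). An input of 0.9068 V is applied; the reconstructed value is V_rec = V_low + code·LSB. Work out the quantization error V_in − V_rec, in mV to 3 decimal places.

3.480 mV

Step size: 5 V ÷ 2^10 = 4.883 mV.
(V_in − V_low)/LSB = (0.9068 − (−2.5))/0.00488281 = 697.7126 → code 697 (floor).
Code 697 maps back to (−2.5) + 697×0.00488281 V = 0.90332031 V.
Error = 0.9068 − 0.90332031 = 0.00347969 V = 3.480 mV.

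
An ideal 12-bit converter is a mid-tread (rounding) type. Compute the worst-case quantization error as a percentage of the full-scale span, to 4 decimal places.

0.0122 %

Rounding → worst-case error = ½ LSB = V_FS/2^13, so 100/8192 = 0.012207 % of full scale.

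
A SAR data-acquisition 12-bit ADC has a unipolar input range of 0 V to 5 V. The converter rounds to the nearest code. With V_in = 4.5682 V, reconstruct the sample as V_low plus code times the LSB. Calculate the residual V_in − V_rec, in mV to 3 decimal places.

Step size: 5 V ÷ 2^12 = 1.221 mV.
(V_in − V_low)/LSB = (4.5682 − 0)/0.0012207 = 3742.2694 → code 3742 (round).
V_rec = 0 + 3742·0.0012207 = 4.5678711 V.
Difference: 0.000328906 V → 0.329 mV.

0.329 mV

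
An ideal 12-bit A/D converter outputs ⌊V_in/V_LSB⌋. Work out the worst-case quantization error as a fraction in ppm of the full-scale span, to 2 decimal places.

244.14 ppm

Truncating → worst-case error = 1 LSB = V_FS/2^12, so 1e+06/4096 = 244.141 ppm of full scale.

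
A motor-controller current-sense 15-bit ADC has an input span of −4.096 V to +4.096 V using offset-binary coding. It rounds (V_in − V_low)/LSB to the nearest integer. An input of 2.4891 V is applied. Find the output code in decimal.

LSB = 8.192 V / 32768 = 250.00 µV.
(2.4891 − (−4.096)) / 0.00025 = 26340.400 LSBs.
Round → code 26340.

code 26340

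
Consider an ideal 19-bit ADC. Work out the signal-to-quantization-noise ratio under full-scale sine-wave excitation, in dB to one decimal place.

SNR ≈ 6.02·N + 1.76 dB = 6.02·19 + 1.76 = 116.14 dB.

116.1 dB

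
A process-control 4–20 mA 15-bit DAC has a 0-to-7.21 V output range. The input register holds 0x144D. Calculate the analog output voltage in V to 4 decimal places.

1.1435 V

LSB = 7.21 V / 2^15 = 220.03 µV.
Code 0x144D = 5197 decimal.
V_out = 0 + 5197 × 0.000220032 V = 1.1435 V.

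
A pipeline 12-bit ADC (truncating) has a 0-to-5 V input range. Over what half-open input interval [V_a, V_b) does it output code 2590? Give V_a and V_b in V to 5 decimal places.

[3.16162 V, 3.16284 V)

LSB = 5/2^12 = 1.221 mV.
V_a = V_low + 2590·LSB = 3.16162 V; V_b = V_low + 2591·LSB = 3.16284 V.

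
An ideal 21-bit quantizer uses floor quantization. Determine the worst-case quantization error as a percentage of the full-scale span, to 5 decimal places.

Truncating → worst-case error = 1 LSB = V_FS/2^21, so 100/2097152 = 4.76837e-05 % of full scale.

0.00005 %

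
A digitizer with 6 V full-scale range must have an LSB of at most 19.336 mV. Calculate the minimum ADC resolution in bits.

9 bits

Number of steps required ≥ 6 V / 19.336 mV = 310.30.
Need 2^N ≥ 310.30; 2^8 = 256, 2^9 = 512.
Minimum N = 9.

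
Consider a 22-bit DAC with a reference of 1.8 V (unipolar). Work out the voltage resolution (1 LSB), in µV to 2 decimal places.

0.43 µV

Full-scale span = 1.8 V.
LSB = 1.8 / 2^22 = 1.8 / 4194304 = 4.29153e-07 V = 0.43 µV.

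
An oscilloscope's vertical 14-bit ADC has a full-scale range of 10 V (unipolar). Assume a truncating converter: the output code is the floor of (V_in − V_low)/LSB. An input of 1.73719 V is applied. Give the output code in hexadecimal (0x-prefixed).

code 0xB1E (decimal 2846)

LSB = 10 V / 16384 = 0.610 mV.
Input sits at 2846.212 steps above V_low.
⌊·⌋(2846.212) = 2846.
In hexadecimal (0x-prefixed): 0xB1E.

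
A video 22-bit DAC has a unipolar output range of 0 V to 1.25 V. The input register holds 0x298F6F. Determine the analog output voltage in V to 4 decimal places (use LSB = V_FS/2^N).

0.8117 V

LSB = 1.25 V / 2^22 = 0.30 µV.
Code 0x298F6F = 2723695 decimal.
V_out = 0 + 2723695 × 2.98023e-07 V = 0.811724 V.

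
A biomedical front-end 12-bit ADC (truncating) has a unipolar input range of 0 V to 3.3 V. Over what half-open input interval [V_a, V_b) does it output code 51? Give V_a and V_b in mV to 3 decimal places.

LSB = 3.3/2^12 = 0.806 mV.
V_a = V_low + 51·LSB = 0.0410889 V; V_b = V_low + 52·LSB = 0.0418945 V.

[41.089 mV, 41.895 mV)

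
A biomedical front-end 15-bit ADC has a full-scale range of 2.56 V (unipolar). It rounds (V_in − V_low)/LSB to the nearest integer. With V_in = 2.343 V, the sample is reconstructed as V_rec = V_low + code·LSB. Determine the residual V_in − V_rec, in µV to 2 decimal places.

31.25 µV

Step size: 2.56 V ÷ 2^15 = 78.12 µV.
(V_in − V_low)/LSB = (2.343 − 0)/7.8125e-05 = 29990.4000 → code 29990 (round).
V_rec = 0 + 29990·7.8125e-05 = 2.3429687 V.
Error = 2.343 − 2.3429687 = 3.125e-05 V = 31.25 µV.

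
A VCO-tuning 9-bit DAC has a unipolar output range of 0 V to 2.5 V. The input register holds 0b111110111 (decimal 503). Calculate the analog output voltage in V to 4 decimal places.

LSB = 2.5 V / 2^9 = 4.883 mV.
Code 0b111110111 = 503 decimal.
V_out = 0 + 503 × 0.00488281 V = 2.45605 V.

2.4561 V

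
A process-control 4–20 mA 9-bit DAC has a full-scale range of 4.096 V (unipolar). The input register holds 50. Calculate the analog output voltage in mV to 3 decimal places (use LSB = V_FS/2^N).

LSB = 4.096 V / 2^9 = 8.000 mV.
V_out = 0 + 50 × 0.008 V = 0.4 V.
= 400.000 mV.

400.000 mV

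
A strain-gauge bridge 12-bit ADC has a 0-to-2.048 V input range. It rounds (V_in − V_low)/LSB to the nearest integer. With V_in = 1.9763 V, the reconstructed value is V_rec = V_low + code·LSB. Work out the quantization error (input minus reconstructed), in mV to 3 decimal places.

Step size: 2.048 V ÷ 2^12 = 0.500 mV.
(V_in − V_low)/LSB = (1.9763 − 0)/0.0005 = 3952.6000 → code 3953 (round).
V_rec = 0 + 3953·0.0005 = 1.9765 V.
Difference: -0.0002 V → -0.200 mV.

-0.200 mV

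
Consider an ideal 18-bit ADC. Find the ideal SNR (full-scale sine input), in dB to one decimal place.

110.1 dB

SNR ≈ 6.02·N + 1.76 dB = 6.02·18 + 1.76 = 110.12 dB.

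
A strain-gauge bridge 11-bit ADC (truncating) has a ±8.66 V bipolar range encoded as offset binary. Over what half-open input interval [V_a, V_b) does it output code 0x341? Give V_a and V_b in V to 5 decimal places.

[-1.61529 V, -1.60684 V)

LSB = 17.32/2^11 = 8.457 mV.
Code 0x341 = 833 decimal.
V_a = V_low + 833·LSB = -1.61529 V; V_b = V_low + 834·LSB = -1.60684 V.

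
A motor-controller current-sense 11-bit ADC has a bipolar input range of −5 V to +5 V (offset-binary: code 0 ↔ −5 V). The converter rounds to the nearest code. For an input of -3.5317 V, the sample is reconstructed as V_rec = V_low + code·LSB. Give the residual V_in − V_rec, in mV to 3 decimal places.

-1.427 mV

LSB = 10/2^11 = 4.883 mV.
Scaled input = 300.7078 LSBs, so code = 301.
Reconstructed: -3.5302734 V.
V_in − V_rec = -0.00142656 V = -1.427 mV.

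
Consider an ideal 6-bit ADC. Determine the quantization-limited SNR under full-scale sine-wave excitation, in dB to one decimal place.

SNR ≈ 6.02·N + 1.76 dB = 6.02·6 + 1.76 = 37.88 dB.

37.9 dB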